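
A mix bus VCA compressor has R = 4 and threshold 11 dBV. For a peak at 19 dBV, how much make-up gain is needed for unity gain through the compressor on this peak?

6 dB

Without make-up, output = threshold + overshoot/4 = 11 + 2 = 13 dBV.
Gap to target: 6 dB.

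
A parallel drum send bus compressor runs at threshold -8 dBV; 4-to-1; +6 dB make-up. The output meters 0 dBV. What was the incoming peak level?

0 dBV

Before make-up, the level was 0 − 6 = -6 dBV.
The compressed level sits -6 − (-8) = 2 dB over threshold.
Input overshoot = R × output overshoot = 8 dB → input = -8 + 8 = 0 dBV.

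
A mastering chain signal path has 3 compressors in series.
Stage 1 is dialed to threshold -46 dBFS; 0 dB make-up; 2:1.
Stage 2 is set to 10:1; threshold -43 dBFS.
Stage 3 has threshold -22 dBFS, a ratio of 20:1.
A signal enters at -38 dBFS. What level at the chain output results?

Stage 1: 8 dB above -46 dBFS, reduced 2:1 to 4 dB above → -42 dBFS.
Stage 2: -42 dBFS is 1 dB over -43 dBFS; at 10:1 that becomes 0.1 dB over, giving -42.9 dBFS.
Stage 3: -42.9 dBFS ≤ -22 dBFS, so stage 3 doesn't engage; output -42.9 dBFS.

-42.9 dBFS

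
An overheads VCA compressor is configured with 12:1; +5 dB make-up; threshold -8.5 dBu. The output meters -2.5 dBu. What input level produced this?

3.5 dBu

Stripping the +5 dB make-up gives -7.5 dBu at the gain stage.
The compressed level sits -7.5 − (-8.5) = 1 dB over threshold.
Input overshoot = R × output overshoot = 12 dB → input = -8.5 + 12 = 3.5 dBu.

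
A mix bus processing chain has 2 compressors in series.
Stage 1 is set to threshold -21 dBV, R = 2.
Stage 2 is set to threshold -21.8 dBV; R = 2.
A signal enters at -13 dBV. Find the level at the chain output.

Stage 1: -13 dBV is 8 dB over -21 dBV; at 2:1 that becomes 4 dB over, giving -17 dBV.
Stage 2: overshoot 4.8 dB → 4.8/2 = 2.4 dB → -19.4 dBV.

-19.4 dBV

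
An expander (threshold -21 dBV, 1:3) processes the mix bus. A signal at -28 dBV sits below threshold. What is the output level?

-42 dBV

The input is 7 dB below the -21 dBV threshold.
A 1:3 expander multiplies undershoot by 3: 7 × 3 = 21 dB below threshold.
Output = -21 − 21 = -42 dBV.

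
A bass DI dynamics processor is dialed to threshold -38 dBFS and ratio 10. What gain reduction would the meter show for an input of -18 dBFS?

18 dB

Overshoot = -18 − (-38) = 20 dB.
After 10:1 compression the overshoot becomes 20/10 = 2 dB.
GR = overshoot in − overshoot out = 20 − 2 = 18 dB.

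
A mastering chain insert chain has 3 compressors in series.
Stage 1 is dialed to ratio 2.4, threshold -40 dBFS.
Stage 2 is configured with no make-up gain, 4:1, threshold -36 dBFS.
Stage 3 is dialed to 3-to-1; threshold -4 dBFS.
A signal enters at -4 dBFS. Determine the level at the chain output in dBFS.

-33.25 dBFS

Stage 1: 36 dB above -40 dBFS, reduced 2.4:1 to 15 dB above → -25 dBFS.
Stage 2: overshoot 11 dB → 11/4 = 2.75 dB → -33.25 dBFS.
Stage 3: -33.25 dBFS ≤ -4 dBFS, so stage 3 doesn't engage; output -33.25 dBFS.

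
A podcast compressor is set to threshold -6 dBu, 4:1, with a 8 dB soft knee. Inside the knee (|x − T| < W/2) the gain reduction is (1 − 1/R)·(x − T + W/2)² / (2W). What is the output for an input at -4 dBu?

-5.6875 dBu

x − T + W/2 = -4 − (-6) + 4 = 6.
GR = (1 − 1/4) × 6² / 16 = 0.75 × 36 / 16 = 1.6875 dB.
Output = -4 − 1.6875 = -5.6875 dBu.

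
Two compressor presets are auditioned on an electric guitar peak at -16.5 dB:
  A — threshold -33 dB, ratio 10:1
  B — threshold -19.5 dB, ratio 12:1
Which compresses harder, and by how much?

A, by 12.1 dB

A: overshoot 16.5 dB → output overshoot 1.65 dB → GR 14.85 dB.
B: overshoot 3 dB → output overshoot 0.25 dB → GR 2.75 dB.
Difference: 12.1 dB in favour of A.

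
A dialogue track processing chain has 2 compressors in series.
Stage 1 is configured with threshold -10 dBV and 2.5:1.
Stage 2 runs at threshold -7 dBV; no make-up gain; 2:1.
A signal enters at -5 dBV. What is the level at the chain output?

-8 dBV

Stage 1: 5 dB above -10 dBV, reduced 2.5:1 to 2 dB above → -8 dBV.
Stage 2: -8 dBV is at or below the -7 dBV threshold — no compression; output -8 dBV.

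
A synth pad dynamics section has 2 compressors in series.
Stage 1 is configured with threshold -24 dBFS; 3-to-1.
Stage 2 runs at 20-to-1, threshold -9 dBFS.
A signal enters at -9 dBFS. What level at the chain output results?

Stage 1: 15 dB above -24 dBFS, reduced 3:1 to 5 dB above → -19 dBFS.
Stage 2: -19 dBFS ≤ -9 dBFS, so stage 2 doesn't engage; output -19 dBFS.

-19 dBFS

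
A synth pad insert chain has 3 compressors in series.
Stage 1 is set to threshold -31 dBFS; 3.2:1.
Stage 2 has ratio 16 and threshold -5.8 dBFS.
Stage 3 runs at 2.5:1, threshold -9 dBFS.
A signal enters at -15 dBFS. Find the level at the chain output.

-26 dBFS

Stage 1: 16 dB above -31 dBFS, reduced 3.2:1 to 5 dB above → -26 dBFS.
Stage 2: -26 dBFS is at or below the -5.8 dBFS threshold — no compression; output -26 dBFS.
Stage 3: -26 dBFS ≤ -9 dBFS, so stage 3 doesn't engage; output -26 dBFS.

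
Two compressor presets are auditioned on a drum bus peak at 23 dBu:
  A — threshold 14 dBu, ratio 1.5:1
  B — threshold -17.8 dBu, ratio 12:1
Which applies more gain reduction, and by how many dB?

A: GR = 9 − 9/1.5 = 3 dB.
B: GR = 40.8 − 40.8/12 = 37.4 dB.
Difference: 34.4 dB in favour of B.

B, by 34.4 dB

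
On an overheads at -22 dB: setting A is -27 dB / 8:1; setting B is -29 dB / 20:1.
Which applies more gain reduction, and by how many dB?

A: 5 dB over, compressed to 0.625 dB over, so 4.375 dB of GR.
B: 7 dB over, compressed to 0.35 dB over, so 6.65 dB of GR.
B applies 2.275 dB more gain reduction.

B, by 2.275 dB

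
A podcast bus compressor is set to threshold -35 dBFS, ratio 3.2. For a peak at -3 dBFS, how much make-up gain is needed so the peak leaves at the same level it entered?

22 dB

The peak compresses to -35 + 32/3.2 = -25 dBFS.
To reach -3 dBFS requires -3 − (-25) = 22 dB of make-up.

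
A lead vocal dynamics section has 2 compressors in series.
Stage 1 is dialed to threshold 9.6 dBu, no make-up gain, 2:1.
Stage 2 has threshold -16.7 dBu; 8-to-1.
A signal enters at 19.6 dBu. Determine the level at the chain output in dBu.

-12.7875 dBu

Stage 1: 19.6 dBu is 10 dB over 9.6 dBu; at 2:1 that becomes 5 dB over, giving 14.6 dBu.
Stage 2: 14.6 dBu is 31.3 dB over -16.7 dBu; at 8:1 that becomes 3.9125 dB over, giving -12.7875 dBu.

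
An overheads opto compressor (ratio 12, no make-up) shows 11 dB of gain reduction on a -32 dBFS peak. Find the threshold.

-44 dBFS

Input is 12 dB above T (since output overshoot × R = input overshoot: (-43 − T)·12 = -32 − T gives T = -44 dBFS).
Check: -44 + (-32 − (-44))/12 = -44 + 1 = -43 dBFS. ✓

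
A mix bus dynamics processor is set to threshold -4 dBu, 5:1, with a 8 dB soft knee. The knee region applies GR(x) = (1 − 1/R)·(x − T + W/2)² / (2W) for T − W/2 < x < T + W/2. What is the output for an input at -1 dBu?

-3.45 dBu

x − T + W/2 = -1 − (-4) + 4 = 7.
GR = (1 − 1/5) × 7² / 16 = 0.8 × 49 / 16 = 2.45 dB.
Output = -1 − 2.45 = -3.45 dBu.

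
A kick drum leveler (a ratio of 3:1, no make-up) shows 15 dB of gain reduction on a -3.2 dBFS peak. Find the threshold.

Gain reduction = -3.2 − (-18.2) = 15 dB; output overshoot = GR / (R − 1) = 15 / 2 = 7.5 dB.
Threshold = output − output overshoot = -18.2 − 7.5 = -25.7 dBFS.

-25.7 dBFS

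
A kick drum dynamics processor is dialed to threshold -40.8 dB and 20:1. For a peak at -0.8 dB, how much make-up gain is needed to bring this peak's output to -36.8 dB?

Overshoot 40 dB → 40/20 = 2 dB after compression, so the compressed level is -40.8 + 2 = -38.8 dB.
Make-up = target − compressed = -36.8 − (-38.8) = 2 dB.

2 dB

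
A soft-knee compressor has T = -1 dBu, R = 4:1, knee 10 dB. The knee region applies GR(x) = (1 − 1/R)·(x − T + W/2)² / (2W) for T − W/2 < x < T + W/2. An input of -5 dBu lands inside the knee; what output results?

-5.0375 dBu

x − T + W/2 = -5 − (-1) + 5 = 1.
GR = (1 − 1/4) × 1² / 20 = 0.75 × 1 / 20 = 0.0375 dB.
Output = -5 − 0.0375 = -5.0375 dBu.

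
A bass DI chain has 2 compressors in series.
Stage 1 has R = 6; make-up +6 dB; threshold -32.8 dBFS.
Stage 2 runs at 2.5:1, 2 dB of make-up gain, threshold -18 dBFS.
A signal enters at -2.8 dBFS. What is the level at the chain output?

-19.8 dBFS

Stage 1: -2.8 dBFS is 30 dB over -32.8 dBFS; at 6:1 that becomes 5 dB over, giving -27.8 dBFS; +6 dB make-up → -21.8 dBFS.
Stage 2: -21.8 dBFS ≤ -18 dBFS, so stage 2 doesn't engage; make-up brings it to -19.8 dBFS.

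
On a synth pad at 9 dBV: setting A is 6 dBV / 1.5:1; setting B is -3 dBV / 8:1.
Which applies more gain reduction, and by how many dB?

B, by 9.5 dB

A: 3 dB over, compressed to 2 dB over, so 1 dB of GR.
B: 12 dB over, compressed to 1.5 dB over, so 10.5 dB of GR.
B applies 9.5 dB more gain reduction.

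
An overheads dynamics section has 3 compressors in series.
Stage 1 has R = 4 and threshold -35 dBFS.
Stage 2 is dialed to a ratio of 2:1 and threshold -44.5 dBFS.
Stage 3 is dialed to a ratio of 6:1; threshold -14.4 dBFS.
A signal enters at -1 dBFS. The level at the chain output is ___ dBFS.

-35.5 dBFS

Stage 1: overshoot 34 dB → 34/4 = 8.5 dB → -26.5 dBFS.
Stage 2: overshoot 18 dB → 18/2 = 9 dB → -35.5 dBFS.
Stage 3: -35.5 dBFS ≤ -14.4 dBFS, so stage 3 doesn't engage; output -35.5 dBFS.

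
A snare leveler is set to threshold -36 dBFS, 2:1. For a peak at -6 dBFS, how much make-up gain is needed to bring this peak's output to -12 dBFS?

Overshoot 30 dB → 30/2 = 15 dB after compression, so the compressed level is -36 + 15 = -21 dBFS.
Make-up = target − compressed = -12 − (-21) = 9 dB.

9 dB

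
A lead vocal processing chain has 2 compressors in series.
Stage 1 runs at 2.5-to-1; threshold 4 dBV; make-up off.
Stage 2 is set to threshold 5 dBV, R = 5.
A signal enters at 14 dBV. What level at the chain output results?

Stage 1: 14 dBV is 10 dB over 4 dBV; at 2.5:1 that becomes 4 dB over, giving 8 dBV.
Stage 2: 8 dBV is 3 dB over 5 dBV; at 5:1 that becomes 0.6 dB over, giving 5.6 dBV.

5.6 dBV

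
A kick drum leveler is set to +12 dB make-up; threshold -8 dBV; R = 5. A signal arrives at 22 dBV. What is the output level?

10 dBV

The input is 30 dB above the -8 dBV threshold.
At 5:1 the overshoot is divided by 5, leaving 6 dB above threshold.
That puts the output at -2 dBV; make-up adds 12 dB, giving 10 dBV.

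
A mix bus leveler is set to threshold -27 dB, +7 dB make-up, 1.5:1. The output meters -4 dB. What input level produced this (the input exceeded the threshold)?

Before make-up, the level was -4 − 7 = -11 dB.
The compressed level sits -11 − (-27) = 16 dB over threshold.
Before 1.5:1 compression the overshoot was 16 × 1.5 = 24 dB, so input = -27 + 24 = -3 dB.

-3 dB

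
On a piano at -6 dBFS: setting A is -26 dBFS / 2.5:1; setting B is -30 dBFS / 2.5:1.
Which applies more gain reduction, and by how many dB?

A: 20 dB over, compressed to 8 dB over, so 12 dB of GR.
B: 24 dB over, compressed to 9.6 dB over, so 14.4 dB of GR.
B applies 2.4 dB more gain reduction.

B, by 2.4 dB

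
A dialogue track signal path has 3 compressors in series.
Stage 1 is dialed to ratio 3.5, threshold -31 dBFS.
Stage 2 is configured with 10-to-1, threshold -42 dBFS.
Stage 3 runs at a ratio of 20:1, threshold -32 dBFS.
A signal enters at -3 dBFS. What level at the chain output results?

-40.1 dBFS

Stage 1: -3 dBFS is 28 dB over -31 dBFS; at 3.5:1 that becomes 8 dB over, giving -23 dBFS.
Stage 2: overshoot 19 dB → 19/10 = 1.9 dB → -40.1 dBFS.
Stage 3: -40.1 dBFS is at or below the -32 dBFS threshold — no compression; output -40.1 dBFS.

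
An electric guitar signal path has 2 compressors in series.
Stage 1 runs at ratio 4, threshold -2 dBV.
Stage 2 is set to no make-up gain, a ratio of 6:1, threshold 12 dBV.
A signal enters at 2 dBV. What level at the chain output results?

Stage 1: overshoot 4 dB → 4/4 = 1 dB → -1 dBV.
Stage 2: -1 dBV is at or below the 12 dBV threshold — no compression; output -1 dBV.

-1 dBV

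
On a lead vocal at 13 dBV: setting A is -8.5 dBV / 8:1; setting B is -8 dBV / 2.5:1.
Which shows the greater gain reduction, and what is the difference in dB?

A, by 6.2125 dB

A: GR = 21.5 − 21.5/8 = 18.8125 dB.
B: GR = 21 − 21/2.5 = 12.6 dB.
Difference: 6.2125 dB in favour of A.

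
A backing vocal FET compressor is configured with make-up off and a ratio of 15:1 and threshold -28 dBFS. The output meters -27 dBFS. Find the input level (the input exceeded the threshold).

-13 dBFS

The compressed level sits -27 − (-28) = 1 dB over threshold.
Input overshoot = R × output overshoot = 15 dB → input = -28 + 15 = -13 dBFS.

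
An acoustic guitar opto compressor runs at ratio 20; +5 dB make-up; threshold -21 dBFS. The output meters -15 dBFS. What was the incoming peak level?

Stripping the +5 dB make-up gives -20 dBFS at the gain stage.
The compressed level sits -20 − (-21) = 1 dB over threshold.
Input overshoot = R × output overshoot = 20 dB → input = -21 + 20 = -1 dBFS.

-1 dBFS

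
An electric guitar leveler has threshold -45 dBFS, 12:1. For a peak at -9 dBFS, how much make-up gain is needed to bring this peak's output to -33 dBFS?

9 dB

The peak compresses to -45 + 36/12 = -42 dBFS.
To reach -33 dBFS requires -33 − (-42) = 9 dB of make-up.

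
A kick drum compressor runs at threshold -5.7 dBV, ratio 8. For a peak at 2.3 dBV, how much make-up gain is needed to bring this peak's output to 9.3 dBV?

Without make-up, output = threshold + overshoot/8 = -5.7 + 1 = -4.7 dBV.
Gap to target: 14 dB.

14 dB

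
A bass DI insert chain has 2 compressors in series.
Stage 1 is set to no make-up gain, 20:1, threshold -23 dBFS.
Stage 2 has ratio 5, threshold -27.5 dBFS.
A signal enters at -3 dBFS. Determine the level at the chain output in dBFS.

-26.4 dBFS

Stage 1: overshoot 20 dB → 20/20 = 1 dB → -22 dBFS.
Stage 2: overshoot 5.5 dB → 5.5/5 = 1.1 dB → -26.4 dBFS.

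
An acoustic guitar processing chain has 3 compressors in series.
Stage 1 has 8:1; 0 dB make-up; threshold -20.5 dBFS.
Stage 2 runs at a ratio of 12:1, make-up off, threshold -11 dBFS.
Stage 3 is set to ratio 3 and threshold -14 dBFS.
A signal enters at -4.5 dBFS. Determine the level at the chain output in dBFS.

Stage 1: overshoot 16 dB → 16/8 = 2 dB → -18.5 dBFS.
Stage 2: -18.5 dBFS ≤ -11 dBFS, so stage 2 doesn't engage; output -18.5 dBFS.
Stage 3: -18.5 dBFS is at or below the -14 dBFS threshold — no compression; output -18.5 dBFS.

-18.5 dBFS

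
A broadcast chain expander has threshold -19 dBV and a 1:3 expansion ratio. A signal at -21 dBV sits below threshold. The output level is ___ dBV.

Below threshold, a 1:3 expander applies gain = (3−1)×(T − x) of attenuation.
(3−1) × 2 = 4 dB, so output = -21 − 4 = -25 dBV.

-25 dBV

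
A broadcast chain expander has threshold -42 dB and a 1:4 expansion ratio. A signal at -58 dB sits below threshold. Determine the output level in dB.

The input is 16 dB below the -42 dB threshold.
A 1:4 expander multiplies undershoot by 4: 16 × 4 = 64 dB below threshold.
Output = -42 − 64 = -106 dB.

-106 dB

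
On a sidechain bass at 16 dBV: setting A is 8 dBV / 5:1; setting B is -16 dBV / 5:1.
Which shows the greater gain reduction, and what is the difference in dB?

B, by 19.2 dB

A: overshoot 8 dB → output overshoot 1.6 dB → GR 6.4 dB.
B: overshoot 32 dB → output overshoot 6.4 dB → GR 25.6 dB.
Difference: 19.2 dB in favour of B.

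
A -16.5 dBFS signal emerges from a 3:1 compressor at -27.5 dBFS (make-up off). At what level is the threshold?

Input is 16.5 dB above T (since output overshoot × R = input overshoot: (-27.5 − T)·3 = -16.5 − T gives T = -33 dBFS).
Check: -33 + (-16.5 − (-33))/3 = -33 + 5.5 = -27.5 dBFS. ✓

-33 dBFS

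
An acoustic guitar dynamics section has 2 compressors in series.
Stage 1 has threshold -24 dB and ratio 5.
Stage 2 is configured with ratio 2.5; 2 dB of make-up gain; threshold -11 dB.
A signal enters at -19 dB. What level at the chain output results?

Stage 1: overshoot 5 dB → 5/5 = 1 dB → -23 dB.
Stage 2: below threshold (-23 ≤ -11); passes unchanged; make-up brings it to -21 dB.

-21 dB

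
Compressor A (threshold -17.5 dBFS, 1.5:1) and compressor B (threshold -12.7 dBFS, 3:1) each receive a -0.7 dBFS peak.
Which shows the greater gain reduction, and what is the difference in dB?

A: GR = 16.8 − 16.8/1.5 = 5.6 dB.
B: GR = 12 − 12/3 = 8 dB.
Difference: 2.4 dB in favour of B.

B, by 2.4 dB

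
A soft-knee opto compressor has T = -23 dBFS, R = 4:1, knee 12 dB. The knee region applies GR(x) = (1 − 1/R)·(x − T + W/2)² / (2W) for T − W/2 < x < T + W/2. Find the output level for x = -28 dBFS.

-28.03125 dBFS

x − T + W/2 = -28 − (-23) + 6 = 1.
GR = (1 − 1/4) × 1² / 24 = 0.75 × 1 / 24 = 0.03125 dB.
Output = -28 − 0.03125 = -28.03125 dBFS.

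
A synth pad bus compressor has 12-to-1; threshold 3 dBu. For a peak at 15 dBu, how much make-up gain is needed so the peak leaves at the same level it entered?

11 dB

Overshoot 12 dB → 12/12 = 1 dB after compression, so the compressed level is 3 + 1 = 4 dBu.
Make-up = target − compressed = 15 − 4 = 11 dB.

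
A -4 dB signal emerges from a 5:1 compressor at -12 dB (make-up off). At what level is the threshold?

-14 dB

Let T be the threshold. Output overshoot = (input overshoot)/R, so -12 − T = (-4 − T)/5.
5·(-12 − T) = -4 − T → 4·T = -60 − (-4) = -56.
T = -56/4 = -14 dB.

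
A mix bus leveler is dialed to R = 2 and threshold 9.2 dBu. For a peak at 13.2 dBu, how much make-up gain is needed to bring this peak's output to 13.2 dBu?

2 dB

Without make-up, output = threshold + overshoot/2 = 9.2 + 2 = 11.2 dBu.
Gap to target: 2 dB.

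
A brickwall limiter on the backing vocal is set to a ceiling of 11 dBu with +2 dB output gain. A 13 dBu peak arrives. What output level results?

A brickwall limiter is an ∞:1 compressor: any input above the ceiling is clamped to 11 dBu.
Output gain then adds 2 dB: 11 + 2 = 13 dBu.

13 dBu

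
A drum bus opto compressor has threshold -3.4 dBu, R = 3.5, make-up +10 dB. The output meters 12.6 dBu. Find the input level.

Stripping the +10 dB make-up gives 2.6 dBu at the gain stage.
That's 6 dB above the -3.4 dBu threshold.
Before 3.5:1 compression the overshoot was 6 × 3.5 = 21 dB, so input = -3.4 + 21 = 17.6 dBu.

17.6 dBu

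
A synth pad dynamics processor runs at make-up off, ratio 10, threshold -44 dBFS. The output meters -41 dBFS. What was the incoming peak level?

-14 dBFS

Post-compression overshoot = -41 − (-44) = 3 dB.
Input overshoot = R × output overshoot = 30 dB → input = -44 + 30 = -14 dBFS.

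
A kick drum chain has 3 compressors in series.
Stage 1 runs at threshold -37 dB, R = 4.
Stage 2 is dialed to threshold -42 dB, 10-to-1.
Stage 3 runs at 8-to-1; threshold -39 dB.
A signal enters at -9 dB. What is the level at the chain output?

-40.8 dB

Stage 1: -9 dB is 28 dB over -37 dB; at 4:1 that becomes 7 dB over, giving -30 dB.
Stage 2: overshoot 12 dB → 12/10 = 1.2 dB → -40.8 dB.
Stage 3: below threshold (-40.8 ≤ -39); passes unchanged; output -40.8 dB.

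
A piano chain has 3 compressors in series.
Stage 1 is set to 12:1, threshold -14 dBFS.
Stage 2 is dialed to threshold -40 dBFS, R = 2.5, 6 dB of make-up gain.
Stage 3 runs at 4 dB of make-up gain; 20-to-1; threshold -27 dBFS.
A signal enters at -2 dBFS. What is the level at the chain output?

-22.81 dBFS

Stage 1: -2 dBFS is 12 dB over -14 dBFS; at 12:1 that becomes 1 dB over, giving -13 dBFS.
Stage 2: overshoot 27 dB → 27/2.5 = 10.8 dB → -29.2 dBFS; +6 dB make-up → -23.2 dBFS.
Stage 3: -23.2 dBFS is 3.8 dB over -27 dBFS; at 20:1 that becomes 0.19 dB over, giving -26.81 dBFS; +4 dB make-up → -22.81 dBFS.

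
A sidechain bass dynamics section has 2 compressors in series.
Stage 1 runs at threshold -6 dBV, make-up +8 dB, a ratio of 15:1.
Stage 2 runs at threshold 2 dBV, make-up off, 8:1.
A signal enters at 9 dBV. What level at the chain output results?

Stage 1: 9 dBV is 15 dB over -6 dBV; at 15:1 that becomes 1 dB over, giving -5 dBV; +8 dB make-up → 3 dBV.
Stage 2: 1 dB above 2 dBV, reduced 8:1 to 0.125 dB above → 2.125 dBV.

2.125 dBV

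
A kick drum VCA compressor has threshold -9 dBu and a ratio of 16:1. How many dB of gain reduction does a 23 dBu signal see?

23 dBu exceeds the threshold by 32 dB.
After 16:1 compression the overshoot becomes 32/16 = 2 dB.
GR = overshoot in − overshoot out = 32 − 2 = 30 dB.

30 dB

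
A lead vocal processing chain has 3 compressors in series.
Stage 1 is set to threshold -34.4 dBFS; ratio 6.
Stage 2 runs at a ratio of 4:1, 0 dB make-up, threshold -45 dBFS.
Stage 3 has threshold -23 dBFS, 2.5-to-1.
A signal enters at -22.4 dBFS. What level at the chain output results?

Stage 1: -22.4 dBFS is 12 dB over -34.4 dBFS; at 6:1 that becomes 2 dB over, giving -32.4 dBFS.
Stage 2: 12.6 dB above -45 dBFS, reduced 4:1 to 3.15 dB above → -41.85 dBFS.
Stage 3: -41.85 dBFS ≤ -23 dBFS, so stage 3 doesn't engage; output -41.85 dBFS.

-41.85 dBFS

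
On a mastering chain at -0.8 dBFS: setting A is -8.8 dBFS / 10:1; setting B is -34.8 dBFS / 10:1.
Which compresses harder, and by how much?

B, by 23.4 dB

A: overshoot 8 dB → output overshoot 0.8 dB → GR 7.2 dB.
B: overshoot 34 dB → output overshoot 3.4 dB → GR 30.6 dB.
B reduces 23.4 dB more.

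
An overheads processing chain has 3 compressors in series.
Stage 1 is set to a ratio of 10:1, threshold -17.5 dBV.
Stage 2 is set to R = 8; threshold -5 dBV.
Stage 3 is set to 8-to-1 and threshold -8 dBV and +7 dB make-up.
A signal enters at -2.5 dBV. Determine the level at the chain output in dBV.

Stage 1: overshoot 15 dB → 15/10 = 1.5 dB → -16 dBV.
Stage 2: below threshold (-16 ≤ -5); passes unchanged; output -16 dBV.
Stage 3: below threshold (-16 ≤ -8); passes unchanged; make-up brings it to -9 dBV.

-9 dBV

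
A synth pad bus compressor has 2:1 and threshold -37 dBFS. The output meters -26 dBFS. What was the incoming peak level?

-15 dBFS

That's 11 dB above the -37 dBFS threshold.
Before 2:1 compression the overshoot was 11 × 2 = 22 dB, so input = -37 + 22 = -15 dBFS.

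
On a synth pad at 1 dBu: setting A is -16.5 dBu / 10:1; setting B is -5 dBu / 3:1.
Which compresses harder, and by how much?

A: GR = 17.5 − 17.5/10 = 15.75 dB.
B: GR = 6 − 6/3 = 4 dB.
Difference: 11.75 dB in favour of A.

A, by 11.75 dB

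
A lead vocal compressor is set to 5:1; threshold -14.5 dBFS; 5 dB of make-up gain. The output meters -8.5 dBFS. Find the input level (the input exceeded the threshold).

Before make-up, the level was -8.5 − 5 = -13.5 dBFS.
Post-compression overshoot = -13.5 − (-14.5) = 1 dB.
Input overshoot = R × output overshoot = 5 dB → input = -14.5 + 5 = -9.5 dBFS.

-9.5 dBFS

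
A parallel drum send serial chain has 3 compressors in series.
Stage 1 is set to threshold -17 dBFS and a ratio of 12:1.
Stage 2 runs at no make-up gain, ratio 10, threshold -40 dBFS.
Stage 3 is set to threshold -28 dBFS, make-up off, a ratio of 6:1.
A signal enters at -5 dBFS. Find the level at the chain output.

-37.6 dBFS

Stage 1: overshoot 12 dB → 12/12 = 1 dB → -16 dBFS.
Stage 2: overshoot 24 dB → 24/10 = 2.4 dB → -37.6 dBFS.
Stage 3: -37.6 dBFS ≤ -28 dBFS, so stage 3 doesn't engage; output -37.6 dBFS.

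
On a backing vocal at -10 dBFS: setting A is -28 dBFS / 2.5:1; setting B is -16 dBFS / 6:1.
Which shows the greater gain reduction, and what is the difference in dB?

A: 18 dB over, compressed to 7.2 dB over, so 10.8 dB of GR.
B: 6 dB over, compressed to 1 dB over, so 5 dB of GR.
Difference: 5.8 dB in favour of A.

A, by 5.8 dB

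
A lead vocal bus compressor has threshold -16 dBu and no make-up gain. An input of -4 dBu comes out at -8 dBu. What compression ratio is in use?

1.5:1

Input overshoot = -4 − (-16) = 12 dB; output overshoot = -8 − (-16) = 8 dB.
Ratio = 12 / 8 = 1.5.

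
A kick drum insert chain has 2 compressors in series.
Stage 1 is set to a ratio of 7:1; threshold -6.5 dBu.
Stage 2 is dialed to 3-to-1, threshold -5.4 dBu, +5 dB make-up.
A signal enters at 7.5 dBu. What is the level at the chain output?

-0.1 dBu

Stage 1: 14 dB above -6.5 dBu, reduced 7:1 to 2 dB above → -4.5 dBu.
Stage 2: overshoot 0.9 dB → 0.9/3 = 0.3 dB → -5.1 dBu; +5 dB make-up → -0.1 dBu.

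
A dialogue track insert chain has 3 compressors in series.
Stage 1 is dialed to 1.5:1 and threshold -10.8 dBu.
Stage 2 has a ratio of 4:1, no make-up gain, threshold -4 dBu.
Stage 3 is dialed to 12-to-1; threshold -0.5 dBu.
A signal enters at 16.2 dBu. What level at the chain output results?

Stage 1: overshoot 27 dB → 27/1.5 = 18 dB → 7.2 dBu.
Stage 2: 11.2 dB above -4 dBu, reduced 4:1 to 2.8 dB above → -1.2 dBu.
Stage 3: below threshold (-1.2 ≤ -0.5); passes unchanged; output -1.2 dBu.

-1.2 dBu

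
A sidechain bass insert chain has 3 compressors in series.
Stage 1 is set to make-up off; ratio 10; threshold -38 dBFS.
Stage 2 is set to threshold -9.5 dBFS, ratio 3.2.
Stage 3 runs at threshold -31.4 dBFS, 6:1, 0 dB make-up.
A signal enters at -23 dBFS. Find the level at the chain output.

-36.5 dBFS

Stage 1: -23 dBFS is 15 dB over -38 dBFS; at 10:1 that becomes 1.5 dB over, giving -36.5 dBFS.
Stage 2: -36.5 dBFS ≤ -9.5 dBFS, so stage 2 doesn't engage; output -36.5 dBFS.
Stage 3: -36.5 dBFS is at or below the -31.4 dBFS threshold — no compression; output -36.5 dBFS.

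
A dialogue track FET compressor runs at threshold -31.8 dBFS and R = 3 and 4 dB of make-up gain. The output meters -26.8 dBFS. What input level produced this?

Before make-up, the level was -26.8 − 4 = -30.8 dBFS.
That's 1 dB above the -31.8 dBFS threshold.
Undo the ratio: input overshoot = 1 × 3 = 3 dB, giving input = -28.8 dBFS.

-28.8 dBFS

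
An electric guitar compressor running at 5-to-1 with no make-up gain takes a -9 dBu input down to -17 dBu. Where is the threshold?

Input is 10 dB above T (since output overshoot × R = input overshoot: (-17 − T)·5 = -9 − T gives T = -19 dBu).
Check: -19 + (-9 − (-19))/5 = -19 + 2 = -17 dBu. ✓

-19 dBu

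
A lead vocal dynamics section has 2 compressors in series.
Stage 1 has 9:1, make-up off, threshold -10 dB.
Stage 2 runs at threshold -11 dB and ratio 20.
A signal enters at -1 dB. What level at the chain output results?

-10.9 dB

Stage 1: overshoot 9 dB → 9/9 = 1 dB → -9 dB.
Stage 2: 2 dB above -11 dB, reduced 20:1 to 0.1 dB above → -10.9 dB.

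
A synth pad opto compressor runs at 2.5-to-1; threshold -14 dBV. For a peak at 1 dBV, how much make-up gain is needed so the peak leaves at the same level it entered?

Overshoot 15 dB → 15/2.5 = 6 dB after compression, so the compressed level is -14 + 6 = -8 dBV.
Make-up = target − compressed = 1 − (-8) = 9 dB.

9 dB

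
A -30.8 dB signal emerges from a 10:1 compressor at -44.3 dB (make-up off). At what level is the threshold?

Gain reduction = -30.8 − (-44.3) = 13.5 dB; output overshoot = GR / (R − 1) = 13.5 / 9 = 1.5 dB.
Threshold = output − output overshoot = -44.3 − 1.5 = -45.8 dB.

-45.8 dB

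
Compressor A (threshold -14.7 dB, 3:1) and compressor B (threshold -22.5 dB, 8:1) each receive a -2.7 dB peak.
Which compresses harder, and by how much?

B, by 9.325 dB

A: GR = 12 − 12/3 = 8 dB.
B: GR = 19.8 − 19.8/8 = 17.325 dB.
B applies 9.325 dB more gain reduction.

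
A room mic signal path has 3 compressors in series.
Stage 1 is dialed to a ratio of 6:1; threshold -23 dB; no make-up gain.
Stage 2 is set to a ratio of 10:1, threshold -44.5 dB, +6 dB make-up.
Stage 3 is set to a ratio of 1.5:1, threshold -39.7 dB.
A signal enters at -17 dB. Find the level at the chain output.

Stage 1: -17 dB is 6 dB over -23 dB; at 6:1 that becomes 1 dB over, giving -22 dB.
Stage 2: overshoot 22.5 dB → 22.5/10 = 2.25 dB → -42.25 dB; +6 dB make-up → -36.25 dB.
Stage 3: 3.45 dB above -39.7 dB, reduced 1.5:1 to 2.3 dB above → -37.4 dB.

-37.4 dB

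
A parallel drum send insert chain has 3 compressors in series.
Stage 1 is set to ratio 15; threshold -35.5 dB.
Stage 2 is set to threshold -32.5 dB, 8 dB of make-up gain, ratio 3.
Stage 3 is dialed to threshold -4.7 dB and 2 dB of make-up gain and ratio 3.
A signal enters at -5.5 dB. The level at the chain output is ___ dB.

Stage 1: overshoot 30 dB → 30/15 = 2 dB → -33.5 dB.
Stage 2: below threshold (-33.5 ≤ -32.5); passes unchanged; make-up brings it to -25.5 dB.
Stage 3: below threshold (-25.5 ≤ -4.7); passes unchanged; make-up brings it to -23.5 dB.

-23.5 dB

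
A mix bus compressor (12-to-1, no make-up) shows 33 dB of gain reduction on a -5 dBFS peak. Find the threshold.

Let T be the threshold. Output overshoot = (input overshoot)/R, so -38 − T = (-5 − T)/12.
12·(-38 − T) = -5 − T → 11·T = -456 − (-5) = -451.
T = -451/11 = -41 dBFS.

-41 dBFS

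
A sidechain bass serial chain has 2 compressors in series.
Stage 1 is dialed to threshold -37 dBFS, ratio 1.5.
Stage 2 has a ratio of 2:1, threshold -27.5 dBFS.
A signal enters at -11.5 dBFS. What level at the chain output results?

-23.75 dBFS

Stage 1: overshoot 25.5 dB → 25.5/1.5 = 17 dB → -20 dBFS.
Stage 2: 7.5 dB above -27.5 dBFS, reduced 2:1 to 3.75 dB above → -23.75 dBFS.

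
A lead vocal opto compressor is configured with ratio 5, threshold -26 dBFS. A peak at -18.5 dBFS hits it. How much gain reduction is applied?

Overshoot = -18.5 − (-26) = 7.5 dB.
At 5:1, output sits 7.5/5 = 1.5 dB above threshold.
GR = overshoot in − overshoot out = 7.5 − 1.5 = 6 dB.

6 dB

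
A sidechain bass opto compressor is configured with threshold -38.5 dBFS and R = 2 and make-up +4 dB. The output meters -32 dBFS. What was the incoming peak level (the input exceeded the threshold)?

-33.5 dBFS

Stripping the +4 dB make-up gives -36 dBFS at the gain stage.
That's 2.5 dB above the -38.5 dBFS threshold.
Undo the ratio: input overshoot = 2.5 × 2 = 5 dB, giving input = -33.5 dBFS.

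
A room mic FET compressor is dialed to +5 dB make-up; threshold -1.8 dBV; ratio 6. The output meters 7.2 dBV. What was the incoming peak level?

Stripping the +5 dB make-up gives 2.2 dBV at the gain stage.
Post-compression overshoot = 2.2 − (-1.8) = 4 dB.
Input overshoot = R × output overshoot = 24 dB → input = -1.8 + 24 = 22.2 dBV.

22.2 dBV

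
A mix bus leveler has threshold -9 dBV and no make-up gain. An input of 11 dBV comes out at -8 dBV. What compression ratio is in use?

Input overshoot = 11 − (-9) = 20 dB; output overshoot = -8 − (-9) = 1 dB.
Ratio = 20 / 1 = 20.

20:1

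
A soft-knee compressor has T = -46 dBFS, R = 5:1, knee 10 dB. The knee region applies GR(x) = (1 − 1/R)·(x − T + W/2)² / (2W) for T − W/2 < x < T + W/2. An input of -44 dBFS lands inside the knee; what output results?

x − T + W/2 = -44 − (-46) + 5 = 7.
GR = (1 − 1/5) × 7² / 20 = 0.8 × 49 / 20 = 1.96 dB.
Output = -44 − 1.96 = -45.96 dBFS.

-45.96 dBFS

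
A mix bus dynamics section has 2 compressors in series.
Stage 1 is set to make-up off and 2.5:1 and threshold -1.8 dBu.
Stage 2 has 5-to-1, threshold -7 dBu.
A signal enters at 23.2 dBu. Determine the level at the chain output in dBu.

-3.96 dBu

Stage 1: overshoot 25 dB → 25/2.5 = 10 dB → 8.2 dBu.
Stage 2: 8.2 dBu is 15.2 dB over -7 dBu; at 5:1 that becomes 3.04 dB over, giving -3.96 dBu.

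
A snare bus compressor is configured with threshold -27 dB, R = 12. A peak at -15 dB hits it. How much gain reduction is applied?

Overshoot = -15 − (-27) = 12 dB.
At 12:1, output sits 12/12 = 1 dB above threshold.
Gain reduction = 12 − 1 = 11 dB.

11 dB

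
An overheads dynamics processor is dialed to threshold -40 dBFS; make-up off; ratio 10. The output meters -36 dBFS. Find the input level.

The compressed level sits -36 − (-40) = 4 dB over threshold.
Input overshoot = R × output overshoot = 40 dB → input = -40 + 40 = 0 dBFS.

0 dBFS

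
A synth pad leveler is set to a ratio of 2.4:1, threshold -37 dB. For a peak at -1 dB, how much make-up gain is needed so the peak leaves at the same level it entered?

21 dB

Overshoot 36 dB → 36/2.4 = 15 dB after compression, so the compressed level is -37 + 15 = -22 dB.
Make-up = target − compressed = -1 − (-22) = 21 dB.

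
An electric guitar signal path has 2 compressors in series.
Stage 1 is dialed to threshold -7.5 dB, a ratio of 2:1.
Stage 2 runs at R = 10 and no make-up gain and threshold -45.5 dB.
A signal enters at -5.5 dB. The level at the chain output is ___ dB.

Stage 1: -5.5 dB is 2 dB over -7.5 dB; at 2:1 that becomes 1 dB over, giving -6.5 dB.
Stage 2: overshoot 39 dB → 39/10 = 3.9 dB → -41.6 dB.

-41.6 dB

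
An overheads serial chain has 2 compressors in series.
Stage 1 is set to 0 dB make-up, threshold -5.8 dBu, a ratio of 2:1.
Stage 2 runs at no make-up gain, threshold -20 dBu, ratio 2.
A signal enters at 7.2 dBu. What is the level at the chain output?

Stage 1: 7.2 dBu is 13 dB over -5.8 dBu; at 2:1 that becomes 6.5 dB over, giving 0.7 dBu.
Stage 2: 0.7 dBu is 20.7 dB over -20 dBu; at 2:1 that becomes 10.35 dB over, giving -9.65 dBu.

-9.65 dBu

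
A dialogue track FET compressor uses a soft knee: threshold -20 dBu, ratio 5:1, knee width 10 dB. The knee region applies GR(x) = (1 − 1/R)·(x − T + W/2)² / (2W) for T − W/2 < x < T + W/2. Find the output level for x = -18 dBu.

x − T + W/2 = -18 − (-20) + 5 = 7.
GR = (1 − 1/5) × 7² / 20 = 0.8 × 49 / 20 = 1.96 dB.
Output = -18 − 1.96 = -19.96 dBu.

-19.96 dBu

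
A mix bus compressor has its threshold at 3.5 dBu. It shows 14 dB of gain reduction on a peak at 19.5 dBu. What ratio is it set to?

Input overshoot = 19.5 − 3.5 = 16 dB.
Output overshoot = 16 − 14 = 2 dB.
Ratio = input overshoot / output overshoot = 16 / 2 = 8.

8:1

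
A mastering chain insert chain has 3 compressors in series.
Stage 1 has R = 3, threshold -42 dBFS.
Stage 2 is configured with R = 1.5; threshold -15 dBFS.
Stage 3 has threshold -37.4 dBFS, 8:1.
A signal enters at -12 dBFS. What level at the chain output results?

-36.725 dBFS

Stage 1: 30 dB above -42 dBFS, reduced 3:1 to 10 dB above → -32 dBFS.
Stage 2: -32 dBFS is at or below the -15 dBFS threshold — no compression; output -32 dBFS.
Stage 3: -32 dBFS is 5.4 dB over -37.4 dBFS; at 8:1 that becomes 0.675 dB over, giving -36.725 dBFS.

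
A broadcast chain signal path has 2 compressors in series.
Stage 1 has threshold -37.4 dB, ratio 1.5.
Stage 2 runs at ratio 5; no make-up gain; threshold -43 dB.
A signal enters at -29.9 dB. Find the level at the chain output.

Stage 1: -29.9 dB is 7.5 dB over -37.4 dB; at 1.5:1 that becomes 5 dB over, giving -32.4 dB.
Stage 2: -32.4 dB is 10.6 dB over -43 dB; at 5:1 that becomes 2.12 dB over, giving -40.88 dB.

-40.88 dB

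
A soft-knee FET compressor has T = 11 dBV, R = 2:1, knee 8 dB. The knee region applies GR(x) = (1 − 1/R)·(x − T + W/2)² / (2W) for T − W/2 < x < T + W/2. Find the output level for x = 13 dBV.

11.875 dBV

x − T + W/2 = 13 − 11 + 4 = 6.
GR = (1 − 1/2) × 6² / 16 = 0.5 × 36 / 16 = 1.125 dB.
Output = 13 − 1.125 = 11.875 dBV.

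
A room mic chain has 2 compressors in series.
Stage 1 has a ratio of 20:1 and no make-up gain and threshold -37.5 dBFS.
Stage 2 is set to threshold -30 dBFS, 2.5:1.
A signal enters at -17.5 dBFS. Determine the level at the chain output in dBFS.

Stage 1: 20 dB above -37.5 dBFS, reduced 20:1 to 1 dB above → -36.5 dBFS.
Stage 2: -36.5 dBFS ≤ -30 dBFS, so stage 2 doesn't engage; output -36.5 dBFS.

-36.5 dBFS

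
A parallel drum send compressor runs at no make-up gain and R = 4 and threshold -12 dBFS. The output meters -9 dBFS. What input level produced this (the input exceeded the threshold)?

0 dBFS

Post-compression overshoot = -9 − (-12) = 3 dB.
Before 4:1 compression the overshoot was 3 × 4 = 12 dB, so input = -12 + 12 = 0 dBFS.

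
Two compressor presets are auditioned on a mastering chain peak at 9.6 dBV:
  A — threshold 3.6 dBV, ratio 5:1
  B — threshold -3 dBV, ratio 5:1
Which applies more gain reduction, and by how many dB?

A: overshoot 6 dB → output overshoot 1.2 dB → GR 4.8 dB.
B: overshoot 12.6 dB → output overshoot 2.52 dB → GR 10.08 dB.
B applies 5.28 dB more gain reduction.

B, by 5.28 dB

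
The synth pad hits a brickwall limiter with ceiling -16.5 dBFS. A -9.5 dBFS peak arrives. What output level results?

At ∞:1, everything above -16.5 dBFS is held at the ceiling.

-16.5 dBFS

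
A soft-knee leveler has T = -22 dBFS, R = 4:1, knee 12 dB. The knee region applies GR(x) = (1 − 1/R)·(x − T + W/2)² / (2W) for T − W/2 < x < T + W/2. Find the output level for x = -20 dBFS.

x − T + W/2 = -20 − (-22) + 6 = 8.
GR = (1 − 1/4) × 8² / 24 = 0.75 × 64 / 24 = 2 dB.
Output = -20 − 2 = -22 dBFS.

-22 dBFS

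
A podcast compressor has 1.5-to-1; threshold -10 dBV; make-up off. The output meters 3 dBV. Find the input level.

The compressed level sits 3 − (-10) = 13 dB over threshold.
Undo the ratio: input overshoot = 13 × 1.5 = 19.5 dB, giving input = 9.5 dBV.

9.5 dBV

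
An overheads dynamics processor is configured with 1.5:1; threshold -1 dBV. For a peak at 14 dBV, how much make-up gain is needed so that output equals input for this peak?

5 dB

Without make-up, output = threshold + overshoot/1.5 = -1 + 10 = 9 dBV.
Gap to target: 5 dB.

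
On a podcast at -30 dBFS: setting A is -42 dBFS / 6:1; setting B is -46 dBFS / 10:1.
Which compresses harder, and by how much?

A: overshoot 12 dB → output overshoot 2 dB → GR 10 dB.
B: overshoot 16 dB → output overshoot 1.6 dB → GR 14.4 dB.
B applies 4.4 dB more gain reduction.

B, by 4.4 dB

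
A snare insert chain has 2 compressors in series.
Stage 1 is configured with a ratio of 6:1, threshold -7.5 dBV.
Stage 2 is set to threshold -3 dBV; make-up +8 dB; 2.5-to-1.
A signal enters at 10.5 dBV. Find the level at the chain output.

3.5 dBV

Stage 1: 10.5 dBV is 18 dB over -7.5 dBV; at 6:1 that becomes 3 dB over, giving -4.5 dBV.
Stage 2: below threshold (-4.5 ≤ -3); passes unchanged; make-up brings it to 3.5 dBV.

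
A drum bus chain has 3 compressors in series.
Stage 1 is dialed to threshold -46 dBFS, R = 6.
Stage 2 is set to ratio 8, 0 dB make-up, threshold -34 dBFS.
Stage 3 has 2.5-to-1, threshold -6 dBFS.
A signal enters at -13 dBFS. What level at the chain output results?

-40.5 dBFS

Stage 1: overshoot 33 dB → 33/6 = 5.5 dB → -40.5 dBFS.
Stage 2: below threshold (-40.5 ≤ -34); passes unchanged; output -40.5 dBFS.
Stage 3: -40.5 dBFS is at or below the -6 dBFS threshold — no compression; output -40.5 dBFS.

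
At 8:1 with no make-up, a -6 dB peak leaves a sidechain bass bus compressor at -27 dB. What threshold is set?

-30 dB

Gain reduction = -6 − (-27) = 21 dB; output overshoot = GR / (R − 1) = 21 / 7 = 3 dB.
Threshold = output − output overshoot = -27 − 3 = -30 dB.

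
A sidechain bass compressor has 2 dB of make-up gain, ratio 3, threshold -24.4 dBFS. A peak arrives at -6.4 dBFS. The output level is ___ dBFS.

-6.4 dBFS sits 18 dB over threshold.
The 18 dB excess becomes 6 dB after 3:1 reduction.
That puts the output at -18.4 dBFS; make-up adds 2 dB, giving -16.4 dBFS.

-16.4 dBFS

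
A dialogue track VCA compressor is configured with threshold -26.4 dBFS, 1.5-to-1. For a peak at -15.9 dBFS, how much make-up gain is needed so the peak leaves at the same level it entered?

The peak compresses to -26.4 + 10.5/1.5 = -19.4 dBFS.
To reach -15.9 dBFS requires -15.9 − (-19.4) = 3.5 dB of make-up.

3.5 dB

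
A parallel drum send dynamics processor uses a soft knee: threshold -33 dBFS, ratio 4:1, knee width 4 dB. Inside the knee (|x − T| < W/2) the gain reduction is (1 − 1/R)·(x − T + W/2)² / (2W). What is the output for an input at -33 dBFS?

x − T + W/2 = -33 − (-33) + 2 = 2.
GR = (1 − 1/4) × 2² / 8 = 0.75 × 4 / 8 = 0.375 dB.
Output = -33 − 0.375 = -33.375 dBFS.

-33.375 dBFS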